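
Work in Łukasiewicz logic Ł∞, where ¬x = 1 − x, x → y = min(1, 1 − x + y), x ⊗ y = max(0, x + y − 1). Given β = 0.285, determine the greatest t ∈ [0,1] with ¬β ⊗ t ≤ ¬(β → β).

0.285

¬β = 1 − 0.285 = 0.715
So the left factor is ¬β = 0.715.
β → β = min(1, 1 − 0.285 + 0.285) = min(1, 1.000) = 1.000
¬(β → β) = 1 − 1.000 = 0.000
So the right-hand bound is ¬(β → β) = 0.000.
The residuum of the Łukasiewicz t-norm gives the supremum: min(1, 1 − 0.715 + 0.000).
1 − 0.715 + 0.000 = 0.285, so t = min(1, 0.285) = 0.285.
Check: 0.715 ⊗ 0.285 = max(0, 0.000) = 0.000 ≤ 0.000.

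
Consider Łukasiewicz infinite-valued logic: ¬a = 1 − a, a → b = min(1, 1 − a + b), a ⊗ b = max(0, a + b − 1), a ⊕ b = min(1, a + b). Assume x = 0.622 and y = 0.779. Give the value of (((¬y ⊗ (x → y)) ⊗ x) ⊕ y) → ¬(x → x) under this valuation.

¬y = 1 − 0.779 = 0.221
x → y = min(1, 1 − 0.622 + 0.779) = min(1, 1.157) = 1.000
¬y ⊗ (x → y) = max(0, 0.221 + 1.000 − 1) = max(0, 0.221) = 0.221
(¬y ⊗ (x → y)) ⊗ x = max(0, 0.221 + 0.622 − 1) = max(0, -0.157) = 0.000
((¬y ⊗ (x → y)) ⊗ x) ⊕ y = min(1, 0.000 + 0.779) = min(1, 0.779) = 0.779
x → x = min(1, 1 − 0.622 + 0.622) = min(1, 1.000) = 1.000
¬(x → x) = 1 − 1.000 = 0.000
(((¬y ⊗ (x → y)) ⊗ x) ⊕ y) → ¬(x → x) = min(1, 1 − 0.779 + 0.000) = min(1, 0.221) = 0.221

0.221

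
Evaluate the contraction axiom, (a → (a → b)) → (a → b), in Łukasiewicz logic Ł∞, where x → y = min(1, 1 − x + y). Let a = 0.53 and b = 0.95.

1.00

a → b = min(1, 1 − 0.53 + 0.95) = min(1, 1.42) = 1.00
a → (a → b) = min(1, 1 − 0.53 + 1.00) = min(1, 1.47) = 1.00
(a → (a → b)) → (a → b) = min(1, 1 − 1.00 + 1.00) = min(1, 1.00) = 1.00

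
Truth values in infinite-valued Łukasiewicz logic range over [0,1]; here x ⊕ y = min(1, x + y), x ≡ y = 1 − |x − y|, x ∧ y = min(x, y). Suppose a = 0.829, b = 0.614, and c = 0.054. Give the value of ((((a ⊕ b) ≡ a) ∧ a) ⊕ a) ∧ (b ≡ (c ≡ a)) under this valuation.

a ⊕ b = min(1, 0.829 + 0.614) = min(1, 1.443) = 1.000
(a ⊕ b) ≡ a = 1 − |1.000 − 0.829| = 1 − 0.171 = 0.829
((a ⊕ b) ≡ a) ∧ a = min(0.829, 0.829) = 0.829
(((a ⊕ b) ≡ a) ∧ a) ⊕ a = min(1, 0.829 + 0.829) = min(1, 1.658) = 1.000
c ≡ a = 1 − |0.054 − 0.829| = 1 − 0.775 = 0.225
b ≡ (c ≡ a) = 1 − |0.614 − 0.225| = 1 − 0.389 = 0.611
((((a ⊕ b) ≡ a) ∧ a) ⊕ a) ∧ (b ≡ (c ≡ a)) = min(1.000, 0.611) = 0.611

0.611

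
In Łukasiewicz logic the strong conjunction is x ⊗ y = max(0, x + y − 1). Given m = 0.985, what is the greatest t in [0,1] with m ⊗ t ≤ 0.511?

0.526

The residuum of the Łukasiewicz t-norm gives the supremum: min(1, 1 − 0.985 + 0.511).
1 − 0.985 + 0.511 = 0.526, so t = min(1, 0.526) = 0.526.
Check: 0.985 ⊗ 0.526 = max(0, 0.511) = 0.511 ≤ 0.511.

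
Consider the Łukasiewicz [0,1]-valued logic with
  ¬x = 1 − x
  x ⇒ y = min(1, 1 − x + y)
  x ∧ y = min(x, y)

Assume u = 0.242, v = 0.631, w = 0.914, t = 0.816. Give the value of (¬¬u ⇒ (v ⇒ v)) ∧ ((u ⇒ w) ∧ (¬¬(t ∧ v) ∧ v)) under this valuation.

0.631

¬u = 1 − 0.242 = 0.758
¬¬u = 1 − 0.758 = 0.242
v ⇒ v = min(1, 1 − 0.631 + 0.631) = min(1, 1.000) = 1.000
¬¬u ⇒ (v ⇒ v) = min(1, 1 − 0.242 + 1.000) = min(1, 1.758) = 1.000
u ⇒ w = min(1, 1 − 0.242 + 0.914) = min(1, 1.672) = 1.000
t ∧ v = min(0.816, 0.631) = 0.631
¬(t ∧ v) = 1 − 0.631 = 0.369
¬¬(t ∧ v) = 1 − 0.369 = 0.631
¬¬(t ∧ v) ∧ v = min(0.631, 0.631) = 0.631
(u ⇒ w) ∧ (¬¬(t ∧ v) ∧ v) = min(1.000, 0.631) = 0.631
(¬¬u ⇒ (v ⇒ v)) ∧ ((u ⇒ w) ∧ (¬¬(t ∧ v) ∧ v)) = min(1.000, 0.631) = 0.631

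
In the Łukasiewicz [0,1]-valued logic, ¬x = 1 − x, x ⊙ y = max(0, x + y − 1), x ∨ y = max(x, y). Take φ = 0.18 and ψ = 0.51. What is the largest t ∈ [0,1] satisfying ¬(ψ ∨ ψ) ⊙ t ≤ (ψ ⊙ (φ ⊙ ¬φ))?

ψ ∨ ψ = max(0.51, 0.51) = 0.51
¬(ψ ∨ ψ) = 1 − 0.51 = 0.49
So the left factor is ¬(ψ ∨ ψ) = 0.49.
¬φ = 1 − 0.18 = 0.82
φ ⊙ ¬φ = max(0, 0.18 + 0.82 − 1) = max(0, 0.00) = 0.00
ψ ⊙ (φ ⊙ ¬φ) = max(0, 0.51 + 0.00 − 1) = max(0, -0.49) = 0.00
So the right-hand bound is ψ ⊙ (φ ⊙ ¬φ) = 0.00.
The residuum of the Łukasiewicz t-norm gives the supremum: min(1, 1 − 0.49 + 0.00).
1 − 0.49 + 0.00 = 0.51, so t = min(1, 0.51) = 0.51.
Check: 0.49 ⊙ 0.51 = max(0, 0.00) = 0.00 ≤ 0.00.

0.51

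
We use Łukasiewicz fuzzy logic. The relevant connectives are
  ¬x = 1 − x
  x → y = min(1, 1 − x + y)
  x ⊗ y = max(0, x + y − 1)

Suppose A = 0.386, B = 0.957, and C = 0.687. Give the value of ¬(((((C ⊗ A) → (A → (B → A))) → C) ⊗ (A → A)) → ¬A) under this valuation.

C ⊗ A = max(0, 0.687 + 0.386 − 1) = max(0, 0.073) = 0.073
B → A = min(1, 1 − 0.957 + 0.386) = min(1, 0.429) = 0.429
A → (B → A) = min(1, 1 − 0.386 + 0.429) = min(1, 1.043) = 1.000
(C ⊗ A) → (A → (B → A)) = min(1, 1 − 0.073 + 1.000) = min(1, 1.927) = 1.000
((C ⊗ A) → (A → (B → A))) → C = min(1, 1 − 1.000 + 0.687) = min(1, 0.687) = 0.687
A → A = min(1, 1 − 0.386 + 0.386) = min(1, 1.000) = 1.000
(((C ⊗ A) → (A → (B → A))) → C) ⊗ (A → A) = max(0, 0.687 + 1.000 − 1) = max(0, 0.687) = 0.687
¬A = 1 − 0.386 = 0.614
((((C ⊗ A) → (A → (B → A))) → C) ⊗ (A → A)) → ¬A = min(1, 1 − 0.687 + 0.614) = min(1, 0.927) = 0.927
¬(((((C ⊗ A) → (A → (B → A))) → C) ⊗ (A → A)) → ¬A) = 1 − 0.927 = 0.073

0.073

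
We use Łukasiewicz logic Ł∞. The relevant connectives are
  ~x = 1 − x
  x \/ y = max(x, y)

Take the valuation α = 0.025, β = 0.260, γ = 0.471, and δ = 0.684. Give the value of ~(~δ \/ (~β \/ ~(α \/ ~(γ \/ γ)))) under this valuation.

0.260

~δ = 1 − 0.684 = 0.316
~β = 1 − 0.260 = 0.740
γ \/ γ = max(0.471, 0.471) = 0.471
~(γ \/ γ) = 1 − 0.471 = 0.529
α \/ ~(γ \/ γ) = max(0.025, 0.529) = 0.529
~(α \/ ~(γ \/ γ)) = 1 − 0.529 = 0.471
~β \/ ~(α \/ ~(γ \/ γ)) = max(0.740, 0.471) = 0.740
~δ \/ (~β \/ ~(α \/ ~(γ \/ γ))) = max(0.316, 0.740) = 0.740
~(~δ \/ (~β \/ ~(α \/ ~(γ \/ γ)))) = 1 − 0.740 = 0.260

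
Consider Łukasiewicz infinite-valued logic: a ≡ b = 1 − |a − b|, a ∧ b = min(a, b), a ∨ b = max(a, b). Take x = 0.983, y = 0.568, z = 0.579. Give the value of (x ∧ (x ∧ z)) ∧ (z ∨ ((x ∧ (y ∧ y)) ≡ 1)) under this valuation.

0.579

x ∧ z = min(0.983, 0.579) = 0.579
x ∧ (x ∧ z) = min(0.983, 0.579) = 0.579
y ∧ y = min(0.568, 0.568) = 0.568
x ∧ (y ∧ y) = min(0.983, 0.568) = 0.568
(x ∧ (y ∧ y)) ≡ 1 = 1 − |0.568 − 1.000| = 1 − 0.432 = 0.568
z ∨ ((x ∧ (y ∧ y)) ≡ 1) = max(0.579, 0.568) = 0.579
(x ∧ (x ∧ z)) ∧ (z ∨ ((x ∧ (y ∧ y)) ≡ 1)) = min(0.579, 0.579) = 0.579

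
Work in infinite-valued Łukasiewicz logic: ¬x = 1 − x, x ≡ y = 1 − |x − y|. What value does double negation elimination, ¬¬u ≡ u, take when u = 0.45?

¬u = 1 − 0.45 = 0.55
¬¬u = 1 − 0.55 = 0.45
¬¬u ≡ u = 1 − |0.45 − 0.45| = 1 − 0.00 = 1.00
(As expected: always 1 in Ł∞ since negation is involutive.)

1.00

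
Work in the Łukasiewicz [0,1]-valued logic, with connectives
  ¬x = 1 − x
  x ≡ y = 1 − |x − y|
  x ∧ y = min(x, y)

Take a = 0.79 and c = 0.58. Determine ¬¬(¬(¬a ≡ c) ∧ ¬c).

¬a = 1 − 0.79 = 0.21
¬a ≡ c = 1 − |0.21 − 0.58| = 1 − 0.37 = 0.63
¬(¬a ≡ c) = 1 − 0.63 = 0.37
¬c = 1 − 0.58 = 0.42
¬(¬a ≡ c) ∧ ¬c = min(0.37, 0.42) = 0.37
¬(¬(¬a ≡ c) ∧ ¬c) = 1 − 0.37 = 0.63
¬¬(¬(¬a ≡ c) ∧ ¬c) = 1 − 0.63 = 0.37

0.37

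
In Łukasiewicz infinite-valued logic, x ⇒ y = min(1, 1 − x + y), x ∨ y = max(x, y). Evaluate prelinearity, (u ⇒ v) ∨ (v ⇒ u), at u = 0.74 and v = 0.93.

u ⇒ v = min(1, 1 − 0.74 + 0.93) = min(1, 1.19) = 1.00
v ⇒ u = min(1, 1 − 0.93 + 0.74) = min(1, 0.81) = 0.81
(u ⇒ v) ∨ (v ⇒ u) = max(1.00, 0.81) = 1.00
(As expected: a Ł∞-tautology — holds in every MV-chain.)

1.00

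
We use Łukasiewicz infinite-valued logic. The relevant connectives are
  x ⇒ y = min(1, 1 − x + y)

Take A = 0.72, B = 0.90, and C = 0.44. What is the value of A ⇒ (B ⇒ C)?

B ⇒ C = min(1, 1 − 0.90 + 0.44) = min(1, 0.54) = 0.54
A ⇒ (B ⇒ C) = min(1, 1 − 0.72 + 0.54) = min(1, 0.82) = 0.82

0.82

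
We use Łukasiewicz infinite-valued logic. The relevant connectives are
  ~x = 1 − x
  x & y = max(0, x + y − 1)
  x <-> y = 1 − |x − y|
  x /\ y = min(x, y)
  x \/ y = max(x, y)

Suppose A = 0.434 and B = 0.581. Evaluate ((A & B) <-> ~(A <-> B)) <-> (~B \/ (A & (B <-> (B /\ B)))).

0.566

A & B = max(0, 0.434 + 0.581 − 1) = max(0, 0.015) = 0.015
A <-> B = 1 − |0.434 − 0.581| = 1 − 0.147 = 0.853
~(A <-> B) = 1 − 0.853 = 0.147
(A & B) <-> ~(A <-> B) = 1 − |0.015 − 0.147| = 1 − 0.132 = 0.868
~B = 1 − 0.581 = 0.419
B /\ B = min(0.581, 0.581) = 0.581
B <-> (B /\ B) = 1 − |0.581 − 0.581| = 1 − 0.000 = 1.000
A & (B <-> (B /\ B)) = max(0, 0.434 + 1.000 − 1) = max(0, 0.434) = 0.434
~B \/ (A & (B <-> (B /\ B))) = max(0.419, 0.434) = 0.434
((A & B) <-> ~(A <-> B)) <-> (~B \/ (A & (B <-> (B /\ B)))) = 1 − |0.868 − 0.434| = 1 − 0.434 = 0.566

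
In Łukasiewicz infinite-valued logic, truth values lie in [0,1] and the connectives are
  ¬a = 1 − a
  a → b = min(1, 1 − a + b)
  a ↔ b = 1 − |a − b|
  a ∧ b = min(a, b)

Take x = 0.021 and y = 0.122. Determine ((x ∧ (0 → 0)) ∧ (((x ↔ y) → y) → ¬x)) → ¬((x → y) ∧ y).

0 → 0 = min(1, 1 − 0.000 + 0.000) = min(1, 1.000) = 1.000
x ∧ (0 → 0) = min(0.021, 1.000) = 0.021
x ↔ y = 1 − |0.021 − 0.122| = 1 − 0.101 = 0.899
(x ↔ y) → y = min(1, 1 − 0.899 + 0.122) = min(1, 0.223) = 0.223
¬x = 1 − 0.021 = 0.979
((x ↔ y) → y) → ¬x = min(1, 1 − 0.223 + 0.979) = min(1, 1.756) = 1.000
(x ∧ (0 → 0)) ∧ (((x ↔ y) → y) → ¬x) = min(0.021, 1.000) = 0.021
x → y = min(1, 1 − 0.021 + 0.122) = min(1, 1.101) = 1.000
(x → y) ∧ y = min(1.000, 0.122) = 0.122
¬((x → y) ∧ y) = 1 − 0.122 = 0.878
((x ∧ (0 → 0)) ∧ (((x ↔ y) → y) → ¬x)) → ¬((x → y) ∧ y) = min(1, 1 − 0.021 + 0.878) = min(1, 1.857) = 1.000

1.000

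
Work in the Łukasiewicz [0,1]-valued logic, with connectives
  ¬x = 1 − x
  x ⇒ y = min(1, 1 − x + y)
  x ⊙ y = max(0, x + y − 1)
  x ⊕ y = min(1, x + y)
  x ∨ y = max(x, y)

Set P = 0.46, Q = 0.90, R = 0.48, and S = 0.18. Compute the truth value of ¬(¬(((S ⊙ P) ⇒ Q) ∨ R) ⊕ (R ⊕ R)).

0.04

S ⊙ P = max(0, 0.18 + 0.46 − 1) = max(0, -0.36) = 0.00
(S ⊙ P) ⇒ Q = min(1, 1 − 0.00 + 0.90) = min(1, 1.90) = 1.00
((S ⊙ P) ⇒ Q) ∨ R = max(1.00, 0.48) = 1.00
¬(((S ⊙ P) ⇒ Q) ∨ R) = 1 − 1.00 = 0.00
R ⊕ R = min(1, 0.48 + 0.48) = min(1, 0.96) = 0.96
¬(((S ⊙ P) ⇒ Q) ∨ R) ⊕ (R ⊕ R) = min(1, 0.00 + 0.96) = min(1, 0.96) = 0.96
¬(¬(((S ⊙ P) ⇒ Q) ∨ R) ⊕ (R ⊕ R)) = 1 − 0.96 = 0.04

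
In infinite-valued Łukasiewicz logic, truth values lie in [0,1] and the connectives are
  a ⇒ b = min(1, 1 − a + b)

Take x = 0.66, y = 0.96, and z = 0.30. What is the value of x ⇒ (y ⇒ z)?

y ⇒ z = min(1, 1 − 0.96 + 0.30) = min(1, 0.34) = 0.34
x ⇒ (y ⇒ z) = min(1, 1 − 0.66 + 0.34) = min(1, 0.68) = 0.68

0.68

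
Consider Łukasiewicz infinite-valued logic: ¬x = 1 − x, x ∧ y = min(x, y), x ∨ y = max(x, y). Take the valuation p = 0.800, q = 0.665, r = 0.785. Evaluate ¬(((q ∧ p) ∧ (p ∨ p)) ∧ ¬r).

q ∧ p = min(0.665, 0.800) = 0.665
p ∨ p = max(0.800, 0.800) = 0.800
(q ∧ p) ∧ (p ∨ p) = min(0.665, 0.800) = 0.665
¬r = 1 − 0.785 = 0.215
((q ∧ p) ∧ (p ∨ p)) ∧ ¬r = min(0.665, 0.215) = 0.215
¬(((q ∧ p) ∧ (p ∨ p)) ∧ ¬r) = 1 − 0.215 = 0.785

0.785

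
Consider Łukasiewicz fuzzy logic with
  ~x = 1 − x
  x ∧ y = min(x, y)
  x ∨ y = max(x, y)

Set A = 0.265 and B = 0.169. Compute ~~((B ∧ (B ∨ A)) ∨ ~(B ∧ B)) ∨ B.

B ∨ A = max(0.169, 0.265) = 0.265
B ∧ (B ∨ A) = min(0.169, 0.265) = 0.169
B ∧ B = min(0.169, 0.169) = 0.169
~(B ∧ B) = 1 − 0.169 = 0.831
(B ∧ (B ∨ A)) ∨ ~(B ∧ B) = max(0.169, 0.831) = 0.831
~((B ∧ (B ∨ A)) ∨ ~(B ∧ B)) = 1 − 0.831 = 0.169
~~((B ∧ (B ∨ A)) ∨ ~(B ∧ B)) = 1 − 0.169 = 0.831
~~((B ∧ (B ∨ A)) ∨ ~(B ∧ B)) ∨ B = max(0.831, 0.169) = 0.831

0.831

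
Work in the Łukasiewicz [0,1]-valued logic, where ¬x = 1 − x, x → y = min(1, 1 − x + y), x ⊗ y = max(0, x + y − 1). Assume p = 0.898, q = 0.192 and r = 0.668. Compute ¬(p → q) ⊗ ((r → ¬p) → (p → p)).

p → q = min(1, 1 − 0.898 + 0.192) = min(1, 0.294) = 0.294
¬(p → q) = 1 − 0.294 = 0.706
¬p = 1 − 0.898 = 0.102
r → ¬p = min(1, 1 − 0.668 + 0.102) = min(1, 0.434) = 0.434
p → p = min(1, 1 − 0.898 + 0.898) = min(1, 1.000) = 1.000
(r → ¬p) → (p → p) = min(1, 1 − 0.434 + 1.000) = min(1, 1.566) = 1.000
¬(p → q) ⊗ ((r → ¬p) → (p → p)) = max(0, 0.706 + 1.000 − 1) = max(0, 0.706) = 0.706

0.706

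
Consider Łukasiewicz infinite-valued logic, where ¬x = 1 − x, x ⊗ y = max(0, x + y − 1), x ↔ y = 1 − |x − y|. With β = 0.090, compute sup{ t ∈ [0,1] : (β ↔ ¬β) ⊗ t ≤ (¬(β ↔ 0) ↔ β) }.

¬β = 1 − 0.090 = 0.910
β ↔ ¬β = 1 − |0.090 − 0.910| = 1 − 0.820 = 0.180
So the left factor is β ↔ ¬β = 0.180.
β ↔ 0 = 1 − |0.090 − 0.000| = 1 − 0.090 = 0.910
¬(β ↔ 0) = 1 − 0.910 = 0.090
¬(β ↔ 0) ↔ β = 1 − |0.090 − 0.090| = 1 − 0.000 = 1.000
So the right-hand bound is ¬(β ↔ 0) ↔ β = 1.000.
The residuum of the Łukasiewicz t-norm gives the supremum: min(1, 1 − 0.180 + 1.000).
1 − 0.180 + 1.000 = 1.820, so t = min(1, 1.820) = 1.000.
Check: 0.180 ⊗ 1.000 = max(0, 0.180) = 0.180 ≤ 1.000.

1.000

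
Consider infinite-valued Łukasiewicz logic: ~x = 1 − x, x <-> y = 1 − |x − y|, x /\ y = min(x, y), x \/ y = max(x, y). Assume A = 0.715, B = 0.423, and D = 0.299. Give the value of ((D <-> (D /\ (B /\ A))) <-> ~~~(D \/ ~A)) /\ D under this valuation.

B /\ A = min(0.423, 0.715) = 0.423
D /\ (B /\ A) = min(0.299, 0.423) = 0.299
D <-> (D /\ (B /\ A)) = 1 − |0.299 − 0.299| = 1 − 0.000 = 1.000
~A = 1 − 0.715 = 0.285
D \/ ~A = max(0.299, 0.285) = 0.299
~(D \/ ~A) = 1 − 0.299 = 0.701
~~(D \/ ~A) = 1 − 0.701 = 0.299
~~~(D \/ ~A) = 1 − 0.299 = 0.701
(D <-> (D /\ (B /\ A))) <-> ~~~(D \/ ~A) = 1 − |1.000 − 0.701| = 1 − 0.299 = 0.701
((D <-> (D /\ (B /\ A))) <-> ~~~(D \/ ~A)) /\ D = min(0.701, 0.299) = 0.299

0.299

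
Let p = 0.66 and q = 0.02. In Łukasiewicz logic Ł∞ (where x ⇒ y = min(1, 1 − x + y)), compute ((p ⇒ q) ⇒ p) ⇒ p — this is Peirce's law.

p ⇒ q = min(1, 1 − 0.66 + 0.02) = min(1, 0.36) = 0.36
(p ⇒ q) ⇒ p = min(1, 1 − 0.36 + 0.66) = min(1, 1.30) = 1.00
((p ⇒ q) ⇒ p) ⇒ p = min(1, 1 − 1.00 + 0.66) = min(1, 0.66) = 0.66
(The value 0.66 < 1 shows this instance is not satisfied; not a Ł∞-tautology in general.)

0.66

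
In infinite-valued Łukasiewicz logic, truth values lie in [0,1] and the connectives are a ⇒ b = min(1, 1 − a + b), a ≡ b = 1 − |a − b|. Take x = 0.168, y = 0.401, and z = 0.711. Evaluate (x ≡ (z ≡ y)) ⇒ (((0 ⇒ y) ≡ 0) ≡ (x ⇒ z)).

z ≡ y = 1 − |0.711 − 0.401| = 1 − 0.310 = 0.690
x ≡ (z ≡ y) = 1 − |0.168 − 0.690| = 1 − 0.522 = 0.478
0 ⇒ y = min(1, 1 − 0.000 + 0.401) = min(1, 1.401) = 1.000
(0 ⇒ y) ≡ 0 = 1 − |1.000 − 0.000| = 1 − 1.000 = 0.000
x ⇒ z = min(1, 1 − 0.168 + 0.711) = min(1, 1.543) = 1.000
((0 ⇒ y) ≡ 0) ≡ (x ⇒ z) = 1 − |0.000 − 1.000| = 1 − 1.000 = 0.000
(x ≡ (z ≡ y)) ⇒ (((0 ⇒ y) ≡ 0) ≡ (x ⇒ z)) = min(1, 1 − 0.478 + 0.000) = min(1, 0.522) = 0.522

0.522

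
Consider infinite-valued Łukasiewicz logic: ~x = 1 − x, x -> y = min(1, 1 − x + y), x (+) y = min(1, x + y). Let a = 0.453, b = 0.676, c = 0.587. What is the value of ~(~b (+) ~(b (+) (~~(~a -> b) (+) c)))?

0.676

~b = 1 − 0.676 = 0.324
~a = 1 − 0.453 = 0.547
~a -> b = min(1, 1 − 0.547 + 0.676) = min(1, 1.129) = 1.000
~(~a -> b) = 1 − 1.000 = 0.000
~~(~a -> b) = 1 − 0.000 = 1.000
~~(~a -> b) (+) c = min(1, 1.000 + 0.587) = min(1, 1.587) = 1.000
b (+) (~~(~a -> b) (+) c) = min(1, 0.676 + 1.000) = min(1, 1.676) = 1.000
~(b (+) (~~(~a -> b) (+) c)) = 1 − 1.000 = 0.000
~b (+) ~(b (+) (~~(~a -> b) (+) c)) = min(1, 0.324 + 0.000) = min(1, 0.324) = 0.324
~(~b (+) ~(b (+) (~~(~a -> b) (+) c))) = 1 − 0.324 = 0.676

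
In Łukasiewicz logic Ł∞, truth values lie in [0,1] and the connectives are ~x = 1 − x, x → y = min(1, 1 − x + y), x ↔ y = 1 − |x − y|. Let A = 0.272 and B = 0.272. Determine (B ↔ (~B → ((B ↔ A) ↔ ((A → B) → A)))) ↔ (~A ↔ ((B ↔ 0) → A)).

~B = 1 − 0.272 = 0.728
B ↔ A = 1 − |0.272 − 0.272| = 1 − 0.000 = 1.000
A → B = min(1, 1 − 0.272 + 0.272) = min(1, 1.000) = 1.000
(A → B) → A = min(1, 1 − 1.000 + 0.272) = min(1, 0.272) = 0.272
(B ↔ A) ↔ ((A → B) → A) = 1 − |1.000 − 0.272| = 1 − 0.728 = 0.272
~B → ((B ↔ A) ↔ ((A → B) → A)) = min(1, 1 − 0.728 + 0.272) = min(1, 0.544) = 0.544
B ↔ (~B → ((B ↔ A) ↔ ((A → B) → A))) = 1 − |0.272 − 0.544| = 1 − 0.272 = 0.728
~A = 1 − 0.272 = 0.728
B ↔ 0 = 1 − |0.272 − 0.000| = 1 − 0.272 = 0.728
(B ↔ 0) → A = min(1, 1 − 0.728 + 0.272) = min(1, 0.544) = 0.544
~A ↔ ((B ↔ 0) → A) = 1 − |0.728 − 0.544| = 1 − 0.184 = 0.816
(B ↔ (~B → ((B ↔ A) ↔ ((A → B) → A)))) ↔ (~A ↔ ((B ↔ 0) → A)) = 1 − |0.728 − 0.816| = 1 − 0.088 = 0.912

0.912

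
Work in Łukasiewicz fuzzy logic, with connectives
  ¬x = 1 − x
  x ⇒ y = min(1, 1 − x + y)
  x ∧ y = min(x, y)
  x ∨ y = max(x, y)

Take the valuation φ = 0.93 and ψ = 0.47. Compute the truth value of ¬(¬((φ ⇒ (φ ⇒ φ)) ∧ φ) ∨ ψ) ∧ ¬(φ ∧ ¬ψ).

φ ⇒ φ = min(1, 1 − 0.93 + 0.93) = min(1, 1.00) = 1.00
φ ⇒ (φ ⇒ φ) = min(1, 1 − 0.93 + 1.00) = min(1, 1.07) = 1.00
(φ ⇒ (φ ⇒ φ)) ∧ φ = min(1.00, 0.93) = 0.93
¬((φ ⇒ (φ ⇒ φ)) ∧ φ) = 1 − 0.93 = 0.07
¬((φ ⇒ (φ ⇒ φ)) ∧ φ) ∨ ψ = max(0.07, 0.47) = 0.47
¬(¬((φ ⇒ (φ ⇒ φ)) ∧ φ) ∨ ψ) = 1 − 0.47 = 0.53
¬ψ = 1 − 0.47 = 0.53
φ ∧ ¬ψ = min(0.93, 0.53) = 0.53
¬(φ ∧ ¬ψ) = 1 − 0.53 = 0.47
¬(¬((φ ⇒ (φ ⇒ φ)) ∧ φ) ∨ ψ) ∧ ¬(φ ∧ ¬ψ) = min(0.53, 0.47) = 0.47

0.47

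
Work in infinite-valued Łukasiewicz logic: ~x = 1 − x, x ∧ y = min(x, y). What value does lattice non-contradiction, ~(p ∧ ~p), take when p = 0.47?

0.53

~p = 1 − 0.47 = 0.53
p ∧ ~p = min(0.47, 0.53) = 0.47
~(p ∧ ~p) = 1 − 0.47 = 0.53
(The value 0.53 < 1 shows this instance is not satisfied; not a Ł∞-tautology — its value is 1 − min(a, 1−a).)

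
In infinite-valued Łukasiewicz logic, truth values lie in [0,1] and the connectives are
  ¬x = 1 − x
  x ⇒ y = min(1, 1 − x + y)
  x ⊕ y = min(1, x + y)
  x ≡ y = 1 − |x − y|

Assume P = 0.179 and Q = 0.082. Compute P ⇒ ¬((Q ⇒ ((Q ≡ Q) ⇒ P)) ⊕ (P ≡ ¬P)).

0.821

Q ≡ Q = 1 − |0.082 − 0.082| = 1 − 0.000 = 1.000
(Q ≡ Q) ⇒ P = min(1, 1 − 1.000 + 0.179) = min(1, 0.179) = 0.179
Q ⇒ ((Q ≡ Q) ⇒ P) = min(1, 1 − 0.082 + 0.179) = min(1, 1.097) = 1.000
¬P = 1 − 0.179 = 0.821
P ≡ ¬P = 1 − |0.179 − 0.821| = 1 − 0.642 = 0.358
(Q ⇒ ((Q ≡ Q) ⇒ P)) ⊕ (P ≡ ¬P) = min(1, 1.000 + 0.358) = min(1, 1.358) = 1.000
¬((Q ⇒ ((Q ≡ Q) ⇒ P)) ⊕ (P ≡ ¬P)) = 1 − 1.000 = 0.000
P ⇒ ¬((Q ⇒ ((Q ≡ Q) ⇒ P)) ⊕ (P ≡ ¬P)) = min(1, 1 − 0.179 + 0.000) = min(1, 0.821) = 0.821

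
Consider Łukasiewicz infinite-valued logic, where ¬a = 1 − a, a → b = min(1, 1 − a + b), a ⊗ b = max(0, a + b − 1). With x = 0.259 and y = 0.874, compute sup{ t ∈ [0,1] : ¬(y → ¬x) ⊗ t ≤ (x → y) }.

1.000

¬x = 1 − 0.259 = 0.741
y → ¬x = min(1, 1 − 0.874 + 0.741) = min(1, 0.867) = 0.867
¬(y → ¬x) = 1 − 0.867 = 0.133
So the left factor is ¬(y → ¬x) = 0.133.
x → y = min(1, 1 − 0.259 + 0.874) = min(1, 1.615) = 1.000
So the right-hand bound is x → y = 1.000.
The residuum of the Łukasiewicz t-norm gives the supremum: min(1, 1 − 0.133 + 1.000).
1 − 0.133 + 1.000 = 1.867, so t = min(1, 1.867) = 1.000.
Check: 0.133 ⊗ 1.000 = max(0, 0.133) = 0.133 ≤ 1.000.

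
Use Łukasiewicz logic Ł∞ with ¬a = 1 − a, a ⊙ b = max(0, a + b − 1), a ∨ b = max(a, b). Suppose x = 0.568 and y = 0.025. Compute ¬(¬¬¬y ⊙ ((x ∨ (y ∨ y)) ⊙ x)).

¬y = 1 − 0.025 = 0.975
¬¬y = 1 − 0.975 = 0.025
¬¬¬y = 1 − 0.025 = 0.975
y ∨ y = max(0.025, 0.025) = 0.025
x ∨ (y ∨ y) = max(0.568, 0.025) = 0.568
(x ∨ (y ∨ y)) ⊙ x = max(0, 0.568 + 0.568 − 1) = max(0, 0.136) = 0.136
¬¬¬y ⊙ ((x ∨ (y ∨ y)) ⊙ x) = max(0, 0.975 + 0.136 − 1) = max(0, 0.111) = 0.111
¬(¬¬¬y ⊙ ((x ∨ (y ∨ y)) ⊙ x)) = 1 − 0.111 = 0.889

0.889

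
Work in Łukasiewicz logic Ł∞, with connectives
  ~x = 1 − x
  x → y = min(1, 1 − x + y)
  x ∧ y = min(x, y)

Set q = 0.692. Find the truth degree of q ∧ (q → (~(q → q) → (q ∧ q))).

0.692

q → q = min(1, 1 − 0.692 + 0.692) = min(1, 1.000) = 1.000
~(q → q) = 1 − 1.000 = 0.000
q ∧ q = min(0.692, 0.692) = 0.692
~(q → q) → (q ∧ q) = min(1, 1 − 0.000 + 0.692) = min(1, 1.692) = 1.000
q → (~(q → q) → (q ∧ q)) = min(1, 1 − 0.692 + 1.000) = min(1, 1.308) = 1.000
q ∧ (q → (~(q → q) → (q ∧ q))) = min(0.692, 1.000) = 0.692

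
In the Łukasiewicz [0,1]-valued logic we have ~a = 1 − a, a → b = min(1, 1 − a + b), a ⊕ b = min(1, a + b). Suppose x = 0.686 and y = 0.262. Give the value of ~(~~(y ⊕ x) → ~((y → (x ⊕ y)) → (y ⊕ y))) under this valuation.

0.472

y ⊕ x = min(1, 0.262 + 0.686) = min(1, 0.948) = 0.948
~(y ⊕ x) = 1 − 0.948 = 0.052
~~(y ⊕ x) = 1 − 0.052 = 0.948
x ⊕ y = min(1, 0.686 + 0.262) = min(1, 0.948) = 0.948
y → (x ⊕ y) = min(1, 1 − 0.262 + 0.948) = min(1, 1.686) = 1.000
y ⊕ y = min(1, 0.262 + 0.262) = min(1, 0.524) = 0.524
(y → (x ⊕ y)) → (y ⊕ y) = min(1, 1 − 1.000 + 0.524) = min(1, 0.524) = 0.524
~((y → (x ⊕ y)) → (y ⊕ y)) = 1 − 0.524 = 0.476
~~(y ⊕ x) → ~((y → (x ⊕ y)) → (y ⊕ y)) = min(1, 1 − 0.948 + 0.476) = min(1, 0.528) = 0.528
~(~~(y ⊕ x) → ~((y → (x ⊕ y)) → (y ⊕ y))) = 1 − 0.528 = 0.472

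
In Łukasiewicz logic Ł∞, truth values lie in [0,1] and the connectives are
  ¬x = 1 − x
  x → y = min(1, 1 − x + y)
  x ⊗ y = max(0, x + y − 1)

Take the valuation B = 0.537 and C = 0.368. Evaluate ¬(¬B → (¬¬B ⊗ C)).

¬B = 1 − 0.537 = 0.463
¬¬B = 1 − 0.463 = 0.537
¬¬B ⊗ C = max(0, 0.537 + 0.368 − 1) = max(0, -0.095) = 0.000
¬B → (¬¬B ⊗ C) = min(1, 1 − 0.463 + 0.000) = min(1, 0.537) = 0.537
¬(¬B → (¬¬B ⊗ C)) = 1 − 0.537 = 0.463

0.463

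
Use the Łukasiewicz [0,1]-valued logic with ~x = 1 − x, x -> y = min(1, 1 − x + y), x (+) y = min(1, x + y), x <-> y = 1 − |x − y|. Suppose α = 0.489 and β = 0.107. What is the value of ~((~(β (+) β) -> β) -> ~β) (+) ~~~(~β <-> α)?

0.404

β (+) β = min(1, 0.107 + 0.107) = min(1, 0.214) = 0.214
~(β (+) β) = 1 − 0.214 = 0.786
~(β (+) β) -> β = min(1, 1 − 0.786 + 0.107) = min(1, 0.321) = 0.321
~β = 1 − 0.107 = 0.893
(~(β (+) β) -> β) -> ~β = min(1, 1 − 0.321 + 0.893) = min(1, 1.572) = 1.000
~((~(β (+) β) -> β) -> ~β) = 1 − 1.000 = 0.000
~β <-> α = 1 − |0.893 − 0.489| = 1 − 0.404 = 0.596
~(~β <-> α) = 1 − 0.596 = 0.404
~~(~β <-> α) = 1 − 0.404 = 0.596
~~~(~β <-> α) = 1 − 0.596 = 0.404
~((~(β (+) β) -> β) -> ~β) (+) ~~~(~β <-> α) = min(1, 0.000 + 0.404) = min(1, 0.404) = 0.404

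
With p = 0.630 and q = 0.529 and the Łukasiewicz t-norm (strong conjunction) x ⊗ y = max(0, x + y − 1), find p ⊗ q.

p ⊗ q = max(0, 0.630 + 0.529 − 1) = max(0, 0.159) = 0.159
For comparison, the Gödel (minimum) t-norm min(x, y) would give 0.529.

0.159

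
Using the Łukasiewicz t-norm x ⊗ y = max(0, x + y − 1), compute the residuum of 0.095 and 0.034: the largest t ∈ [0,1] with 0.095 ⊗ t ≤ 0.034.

0.939

The residuum of the Łukasiewicz t-norm gives the supremum: min(1, 1 − 0.095 + 0.034).
1 − 0.095 + 0.034 = 0.939, so t = min(1, 0.939) = 0.939.
Check: 0.095 ⊗ 0.939 = max(0, 0.034) = 0.034 ≤ 0.034.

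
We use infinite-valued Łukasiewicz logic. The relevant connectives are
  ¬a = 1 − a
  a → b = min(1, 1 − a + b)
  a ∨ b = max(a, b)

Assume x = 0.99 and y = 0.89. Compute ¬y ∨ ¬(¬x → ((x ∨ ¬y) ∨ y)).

¬y = 1 − 0.89 = 0.11
¬x = 1 − 0.99 = 0.01
x ∨ ¬y = max(0.99, 0.11) = 0.99
(x ∨ ¬y) ∨ y = max(0.99, 0.89) = 0.99
¬x → ((x ∨ ¬y) ∨ y) = min(1, 1 − 0.01 + 0.99) = min(1, 1.98) = 1.00
¬(¬x → ((x ∨ ¬y) ∨ y)) = 1 − 1.00 = 0.00
¬y ∨ ¬(¬x → ((x ∨ ¬y) ∨ y)) = max(0.11, 0.00) = 0.11

0.11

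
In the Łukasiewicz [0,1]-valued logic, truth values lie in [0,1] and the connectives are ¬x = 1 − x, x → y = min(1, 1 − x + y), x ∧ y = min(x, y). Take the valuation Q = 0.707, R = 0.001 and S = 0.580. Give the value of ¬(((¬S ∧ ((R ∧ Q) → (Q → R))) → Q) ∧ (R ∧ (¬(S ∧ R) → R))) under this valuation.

¬S = 1 − 0.580 = 0.420
R ∧ Q = min(0.001, 0.707) = 0.001
Q → R = min(1, 1 − 0.707 + 0.001) = min(1, 0.294) = 0.294
(R ∧ Q) → (Q → R) = min(1, 1 − 0.001 + 0.294) = min(1, 1.293) = 1.000
¬S ∧ ((R ∧ Q) → (Q → R)) = min(0.420, 1.000) = 0.420
(¬S ∧ ((R ∧ Q) → (Q → R))) → Q = min(1, 1 − 0.420 + 0.707) = min(1, 1.287) = 1.000
S ∧ R = min(0.580, 0.001) = 0.001
¬(S ∧ R) = 1 − 0.001 = 0.999
¬(S ∧ R) → R = min(1, 1 − 0.999 + 0.001) = min(1, 0.002) = 0.002
R ∧ (¬(S ∧ R) → R) = min(0.001, 0.002) = 0.001
((¬S ∧ ((R ∧ Q) → (Q → R))) → Q) ∧ (R ∧ (¬(S ∧ R) → R)) = min(1.000, 0.001) = 0.001
¬(((¬S ∧ ((R ∧ Q) → (Q → R))) → Q) ∧ (R ∧ (¬(S ∧ R) → R))) = 1 − 0.001 = 0.999

0.999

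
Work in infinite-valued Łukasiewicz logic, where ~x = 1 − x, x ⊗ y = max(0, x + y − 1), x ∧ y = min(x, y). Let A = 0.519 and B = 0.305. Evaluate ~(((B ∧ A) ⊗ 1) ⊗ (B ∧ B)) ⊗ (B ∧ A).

0.305

B ∧ A = min(0.305, 0.519) = 0.305
(B ∧ A) ⊗ 1 = max(0, 0.305 + 1.000 − 1) = max(0, 0.305) = 0.305
B ∧ B = min(0.305, 0.305) = 0.305
((B ∧ A) ⊗ 1) ⊗ (B ∧ B) = max(0, 0.305 + 0.305 − 1) = max(0, -0.390) = 0.000
~(((B ∧ A) ⊗ 1) ⊗ (B ∧ B)) = 1 − 0.000 = 1.000
~(((B ∧ A) ⊗ 1) ⊗ (B ∧ B)) ⊗ (B ∧ A) = max(0, 1.000 + 0.305 − 1) = max(0, 0.305) = 0.305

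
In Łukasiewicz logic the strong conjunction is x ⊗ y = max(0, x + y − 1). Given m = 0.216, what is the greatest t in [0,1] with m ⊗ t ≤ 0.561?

1.000

The residuum of the Łukasiewicz t-norm gives the supremum: min(1, 1 − 0.216 + 0.561).
1 − 0.216 + 0.561 = 1.345, so t = min(1, 1.345) = 1.000.
Check: 0.216 ⊗ 1.000 = max(0, 0.216) = 0.216 ≤ 0.561.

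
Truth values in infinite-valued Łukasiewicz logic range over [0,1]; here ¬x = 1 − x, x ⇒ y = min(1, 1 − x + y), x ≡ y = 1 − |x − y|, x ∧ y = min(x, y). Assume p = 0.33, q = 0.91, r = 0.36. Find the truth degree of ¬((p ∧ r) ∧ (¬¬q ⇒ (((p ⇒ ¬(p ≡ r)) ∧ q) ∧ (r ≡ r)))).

p ∧ r = min(0.33, 0.36) = 0.33
¬q = 1 − 0.91 = 0.09
¬¬q = 1 − 0.09 = 0.91
p ≡ r = 1 − |0.33 − 0.36| = 1 − 0.03 = 0.97
¬(p ≡ r) = 1 − 0.97 = 0.03
p ⇒ ¬(p ≡ r) = min(1, 1 − 0.33 + 0.03) = min(1, 0.70) = 0.70
(p ⇒ ¬(p ≡ r)) ∧ q = min(0.70, 0.91) = 0.70
r ≡ r = 1 − |0.36 − 0.36| = 1 − 0.00 = 1.00
((p ⇒ ¬(p ≡ r)) ∧ q) ∧ (r ≡ r) = min(0.70, 1.00) = 0.70
¬¬q ⇒ (((p ⇒ ¬(p ≡ r)) ∧ q) ∧ (r ≡ r)) = min(1, 1 − 0.91 + 0.70) = min(1, 0.79) = 0.79
(p ∧ r) ∧ (¬¬q ⇒ (((p ⇒ ¬(p ≡ r)) ∧ q) ∧ (r ≡ r))) = min(0.33, 0.79) = 0.33
¬((p ∧ r) ∧ (¬¬q ⇒ (((p ⇒ ¬(p ≡ r)) ∧ q) ∧ (r ≡ r)))) = 1 − 0.33 = 0.67

0.67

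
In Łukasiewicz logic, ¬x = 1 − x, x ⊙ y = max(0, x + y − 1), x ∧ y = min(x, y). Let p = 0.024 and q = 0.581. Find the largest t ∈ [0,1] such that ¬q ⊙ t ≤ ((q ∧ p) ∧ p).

0.605

¬q = 1 − 0.581 = 0.419
So the left factor is ¬q = 0.419.
q ∧ p = min(0.581, 0.024) = 0.024
(q ∧ p) ∧ p = min(0.024, 0.024) = 0.024
So the right-hand bound is (q ∧ p) ∧ p = 0.024.
The residuum of the Łukasiewicz t-norm gives the supremum: min(1, 1 − 0.419 + 0.024).
1 − 0.419 + 0.024 = 0.605, so t = min(1, 0.605) = 0.605.
Check: 0.419 ⊙ 0.605 = max(0, 0.024) = 0.024 ≤ 0.024.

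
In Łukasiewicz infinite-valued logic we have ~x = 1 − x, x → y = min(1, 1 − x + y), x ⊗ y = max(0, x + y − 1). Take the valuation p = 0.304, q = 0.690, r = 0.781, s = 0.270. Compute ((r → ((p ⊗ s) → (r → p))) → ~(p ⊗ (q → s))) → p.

p ⊗ s = max(0, 0.304 + 0.270 − 1) = max(0, -0.426) = 0.000
r → p = min(1, 1 − 0.781 + 0.304) = min(1, 0.523) = 0.523
(p ⊗ s) → (r → p) = min(1, 1 − 0.000 + 0.523) = min(1, 1.523) = 1.000
r → ((p ⊗ s) → (r → p)) = min(1, 1 − 0.781 + 1.000) = min(1, 1.219) = 1.000
q → s = min(1, 1 − 0.690 + 0.270) = min(1, 0.580) = 0.580
p ⊗ (q → s) = max(0, 0.304 + 0.580 − 1) = max(0, -0.116) = 0.000
~(p ⊗ (q → s)) = 1 − 0.000 = 1.000
(r → ((p ⊗ s) → (r → p))) → ~(p ⊗ (q → s)) = min(1, 1 − 1.000 + 1.000) = min(1, 1.000) = 1.000
((r → ((p ⊗ s) → (r → p))) → ~(p ⊗ (q → s))) → p = min(1, 1 − 1.000 + 0.304) = min(1, 0.304) = 0.304

0.304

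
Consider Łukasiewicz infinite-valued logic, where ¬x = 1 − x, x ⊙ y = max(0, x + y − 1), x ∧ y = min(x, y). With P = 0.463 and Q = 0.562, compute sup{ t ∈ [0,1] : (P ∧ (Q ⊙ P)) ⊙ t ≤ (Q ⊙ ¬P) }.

Q ⊙ P = max(0, 0.562 + 0.463 − 1) = max(0, 0.025) = 0.025
P ∧ (Q ⊙ P) = min(0.463, 0.025) = 0.025
So the left factor is P ∧ (Q ⊙ P) = 0.025.
¬P = 1 − 0.463 = 0.537
Q ⊙ ¬P = max(0, 0.562 + 0.537 − 1) = max(0, 0.099) = 0.099
So the right-hand bound is Q ⊙ ¬P = 0.099.
The residuum of the Łukasiewicz t-norm gives the supremum: min(1, 1 − 0.025 + 0.099).
1 − 0.025 + 0.099 = 1.074, so t = min(1, 1.074) = 1.000.
Check: 0.025 ⊙ 1.000 = max(0, 0.025) = 0.025 ≤ 0.099.

1.000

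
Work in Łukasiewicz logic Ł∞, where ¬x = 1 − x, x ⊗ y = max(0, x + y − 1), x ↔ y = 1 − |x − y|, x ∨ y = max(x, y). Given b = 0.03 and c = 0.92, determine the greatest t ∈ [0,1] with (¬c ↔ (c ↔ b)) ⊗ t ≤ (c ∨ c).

0.95

¬c = 1 − 0.92 = 0.08
c ↔ b = 1 − |0.92 − 0.03| = 1 − 0.89 = 0.11
¬c ↔ (c ↔ b) = 1 − |0.08 − 0.11| = 1 − 0.03 = 0.97
So the left factor is ¬c ↔ (c ↔ b) = 0.97.
c ∨ c = max(0.92, 0.92) = 0.92
So the right-hand bound is c ∨ c = 0.92.
The residuum of the Łukasiewicz t-norm gives the supremum: min(1, 1 − 0.97 + 0.92).
1 − 0.97 + 0.92 = 0.95, so t = min(1, 0.95) = 0.95.
Check: 0.97 ⊗ 0.95 = max(0, 0.92) = 0.92 ≤ 0.92.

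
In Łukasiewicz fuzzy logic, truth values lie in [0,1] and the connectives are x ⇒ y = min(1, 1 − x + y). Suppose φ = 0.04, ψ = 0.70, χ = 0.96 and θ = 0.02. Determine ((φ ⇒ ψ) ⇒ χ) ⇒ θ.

0.06

φ ⇒ ψ = min(1, 1 − 0.04 + 0.70) = min(1, 1.66) = 1.00
(φ ⇒ ψ) ⇒ χ = min(1, 1 − 1.00 + 0.96) = min(1, 0.96) = 0.96
((φ ⇒ ψ) ⇒ χ) ⇒ θ = min(1, 1 − 0.96 + 0.02) = min(1, 0.06) = 0.06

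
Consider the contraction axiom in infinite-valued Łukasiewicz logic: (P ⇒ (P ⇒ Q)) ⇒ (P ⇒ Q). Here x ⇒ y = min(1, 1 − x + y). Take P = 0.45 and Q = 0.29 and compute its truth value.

P ⇒ Q = min(1, 1 − 0.45 + 0.29) = min(1, 0.84) = 0.84
P ⇒ (P ⇒ Q) = min(1, 1 − 0.45 + 0.84) = min(1, 1.39) = 1.00
(P ⇒ (P ⇒ Q)) ⇒ (P ⇒ Q) = min(1, 1 − 1.00 + 0.84) = min(1, 0.84) = 0.84
(The value 0.84 < 1 shows this instance is not satisfied; fails in Ł∞ (the t-norm is not idempotent).)

0.84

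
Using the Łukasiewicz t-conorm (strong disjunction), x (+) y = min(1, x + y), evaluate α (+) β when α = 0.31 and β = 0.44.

0.75

α (+) β = min(1, 0.31 + 0.44) = min(1, 0.75) = 0.75
For comparison, the Gödel t-conorm max(x, y) would give 0.44.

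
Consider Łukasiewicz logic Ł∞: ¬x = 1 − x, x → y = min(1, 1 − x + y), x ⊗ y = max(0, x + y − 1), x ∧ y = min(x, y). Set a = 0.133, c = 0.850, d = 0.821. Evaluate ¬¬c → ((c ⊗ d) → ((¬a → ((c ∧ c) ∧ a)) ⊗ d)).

0.566

¬c = 1 − 0.850 = 0.150
¬¬c = 1 − 0.150 = 0.850
c ⊗ d = max(0, 0.850 + 0.821 − 1) = max(0, 0.671) = 0.671
¬a = 1 − 0.133 = 0.867
c ∧ c = min(0.850, 0.850) = 0.850
(c ∧ c) ∧ a = min(0.850, 0.133) = 0.133
¬a → ((c ∧ c) ∧ a) = min(1, 1 − 0.867 + 0.133) = min(1, 0.266) = 0.266
(¬a → ((c ∧ c) ∧ a)) ⊗ d = max(0, 0.266 + 0.821 − 1) = max(0, 0.087) = 0.087
(c ⊗ d) → ((¬a → ((c ∧ c) ∧ a)) ⊗ d) = min(1, 1 − 0.671 + 0.087) = min(1, 0.416) = 0.416
¬¬c → ((c ⊗ d) → ((¬a → ((c ∧ c) ∧ a)) ⊗ d)) = min(1, 1 − 0.850 + 0.416) = min(1, 0.566) = 0.566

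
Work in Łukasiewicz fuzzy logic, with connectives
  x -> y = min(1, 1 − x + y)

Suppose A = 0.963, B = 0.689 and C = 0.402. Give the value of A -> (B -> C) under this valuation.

B -> C = min(1, 1 − 0.689 + 0.402) = min(1, 0.713) = 0.713
A -> (B -> C) = min(1, 1 − 0.963 + 0.713) = min(1, 0.750) = 0.750

0.750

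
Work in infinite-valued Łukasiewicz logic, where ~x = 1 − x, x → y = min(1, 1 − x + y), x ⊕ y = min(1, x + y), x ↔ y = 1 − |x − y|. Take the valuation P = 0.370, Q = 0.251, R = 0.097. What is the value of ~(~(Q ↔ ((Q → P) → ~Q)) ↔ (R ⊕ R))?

Q → P = min(1, 1 − 0.251 + 0.370) = min(1, 1.119) = 1.000
~Q = 1 − 0.251 = 0.749
(Q → P) → ~Q = min(1, 1 − 1.000 + 0.749) = min(1, 0.749) = 0.749
Q ↔ ((Q → P) → ~Q) = 1 − |0.251 − 0.749| = 1 − 0.498 = 0.502
~(Q ↔ ((Q → P) → ~Q)) = 1 − 0.502 = 0.498
R ⊕ R = min(1, 0.097 + 0.097) = min(1, 0.194) = 0.194
~(Q ↔ ((Q → P) → ~Q)) ↔ (R ⊕ R) = 1 − |0.498 − 0.194| = 1 − 0.304 = 0.696
~(~(Q ↔ ((Q → P) → ~Q)) ↔ (R ⊕ R)) = 1 − 0.696 = 0.304

0.304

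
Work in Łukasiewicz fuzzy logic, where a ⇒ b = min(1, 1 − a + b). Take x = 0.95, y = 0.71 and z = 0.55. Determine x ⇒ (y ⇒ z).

0.89

y ⇒ z = min(1, 1 − 0.71 + 0.55) = min(1, 0.84) = 0.84
x ⇒ (y ⇒ z) = min(1, 1 − 0.95 + 0.84) = min(1, 0.89) = 0.89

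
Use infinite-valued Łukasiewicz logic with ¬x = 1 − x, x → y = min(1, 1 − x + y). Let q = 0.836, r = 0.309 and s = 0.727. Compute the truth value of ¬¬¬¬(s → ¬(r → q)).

0.273

r → q = min(1, 1 − 0.309 + 0.836) = min(1, 1.527) = 1.000
¬(r → q) = 1 − 1.000 = 0.000
s → ¬(r → q) = min(1, 1 − 0.727 + 0.000) = min(1, 0.273) = 0.273
¬(s → ¬(r → q)) = 1 − 0.273 = 0.727
¬¬(s → ¬(r → q)) = 1 − 0.727 = 0.273
¬¬¬(s → ¬(r → q)) = 1 − 0.273 = 0.727
¬¬¬¬(s → ¬(r → q)) = 1 − 0.727 = 0.273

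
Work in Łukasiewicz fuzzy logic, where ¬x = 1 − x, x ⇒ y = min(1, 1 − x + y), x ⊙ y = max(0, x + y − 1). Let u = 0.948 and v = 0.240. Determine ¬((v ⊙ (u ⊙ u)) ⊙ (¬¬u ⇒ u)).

u ⊙ u = max(0, 0.948 + 0.948 − 1) = max(0, 0.896) = 0.896
v ⊙ (u ⊙ u) = max(0, 0.240 + 0.896 − 1) = max(0, 0.136) = 0.136
¬u = 1 − 0.948 = 0.052
¬¬u = 1 − 0.052 = 0.948
¬¬u ⇒ u = min(1, 1 − 0.948 + 0.948) = min(1, 1.000) = 1.000
(v ⊙ (u ⊙ u)) ⊙ (¬¬u ⇒ u) = max(0, 0.136 + 1.000 − 1) = max(0, 0.136) = 0.136
¬((v ⊙ (u ⊙ u)) ⊙ (¬¬u ⇒ u)) = 1 − 0.136 = 0.864

0.864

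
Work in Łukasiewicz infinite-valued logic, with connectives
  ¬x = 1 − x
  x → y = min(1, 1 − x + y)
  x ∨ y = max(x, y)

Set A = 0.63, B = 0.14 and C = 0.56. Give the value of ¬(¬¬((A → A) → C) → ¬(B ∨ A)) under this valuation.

0.19

A → A = min(1, 1 − 0.63 + 0.63) = min(1, 1.00) = 1.00
(A → A) → C = min(1, 1 − 1.00 + 0.56) = min(1, 0.56) = 0.56
¬((A → A) → C) = 1 − 0.56 = 0.44
¬¬((A → A) → C) = 1 − 0.44 = 0.56
B ∨ A = max(0.14, 0.63) = 0.63
¬(B ∨ A) = 1 − 0.63 = 0.37
¬¬((A → A) → C) → ¬(B ∨ A) = min(1, 1 − 0.56 + 0.37) = min(1, 0.81) = 0.81
¬(¬¬((A → A) → C) → ¬(B ∨ A)) = 1 − 0.81 = 0.19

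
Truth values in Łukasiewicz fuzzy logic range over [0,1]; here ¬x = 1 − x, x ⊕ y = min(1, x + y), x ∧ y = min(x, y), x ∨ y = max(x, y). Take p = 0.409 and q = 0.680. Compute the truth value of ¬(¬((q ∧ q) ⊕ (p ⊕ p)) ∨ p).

0.591

q ∧ q = min(0.680, 0.680) = 0.680
p ⊕ p = min(1, 0.409 + 0.409) = min(1, 0.818) = 0.818
(q ∧ q) ⊕ (p ⊕ p) = min(1, 0.680 + 0.818) = min(1, 1.498) = 1.000
¬((q ∧ q) ⊕ (p ⊕ p)) = 1 − 1.000 = 0.000
¬((q ∧ q) ⊕ (p ⊕ p)) ∨ p = max(0.000, 0.409) = 0.409
¬(¬((q ∧ q) ⊕ (p ⊕ p)) ∨ p) = 1 − 0.409 = 0.591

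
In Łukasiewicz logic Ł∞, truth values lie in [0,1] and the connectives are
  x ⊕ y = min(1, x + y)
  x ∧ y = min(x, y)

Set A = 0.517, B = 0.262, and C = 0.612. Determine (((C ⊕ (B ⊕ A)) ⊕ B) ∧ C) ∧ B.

0.262

B ⊕ A = min(1, 0.262 + 0.517) = min(1, 0.779) = 0.779
C ⊕ (B ⊕ A) = min(1, 0.612 + 0.779) = min(1, 1.391) = 1.000
(C ⊕ (B ⊕ A)) ⊕ B = min(1, 1.000 + 0.262) = min(1, 1.262) = 1.000
((C ⊕ (B ⊕ A)) ⊕ B) ∧ C = min(1.000, 0.612) = 0.612
(((C ⊕ (B ⊕ A)) ⊕ B) ∧ C) ∧ B = min(0.612, 0.262) = 0.262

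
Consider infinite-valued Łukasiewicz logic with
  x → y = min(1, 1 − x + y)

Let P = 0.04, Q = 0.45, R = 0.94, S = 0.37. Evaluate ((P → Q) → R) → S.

0.43

P → Q = min(1, 1 − 0.04 + 0.45) = min(1, 1.41) = 1.00
(P → Q) → R = min(1, 1 − 1.00 + 0.94) = min(1, 0.94) = 0.94
((P → Q) → R) → S = min(1, 1 − 0.94 + 0.37) = min(1, 0.43) = 0.43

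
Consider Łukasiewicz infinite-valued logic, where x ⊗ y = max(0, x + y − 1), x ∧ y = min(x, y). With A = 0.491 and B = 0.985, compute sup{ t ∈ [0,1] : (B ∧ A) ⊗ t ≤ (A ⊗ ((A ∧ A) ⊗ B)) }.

0.509

B ∧ A = min(0.985, 0.491) = 0.491
So the left factor is B ∧ A = 0.491.
A ∧ A = min(0.491, 0.491) = 0.491
(A ∧ A) ⊗ B = max(0, 0.491 + 0.985 − 1) = max(0, 0.476) = 0.476
A ⊗ ((A ∧ A) ⊗ B) = max(0, 0.491 + 0.476 − 1) = max(0, -0.033) = 0.000
So the right-hand bound is A ⊗ ((A ∧ A) ⊗ B) = 0.000.
The residuum of the Łukasiewicz t-norm gives the supremum: min(1, 1 − 0.491 + 0.000).
1 − 0.491 + 0.000 = 0.509, so t = min(1, 0.509) = 0.509.
Check: 0.491 ⊗ 0.509 = max(0, 0.000) = 0.000 ≤ 0.000.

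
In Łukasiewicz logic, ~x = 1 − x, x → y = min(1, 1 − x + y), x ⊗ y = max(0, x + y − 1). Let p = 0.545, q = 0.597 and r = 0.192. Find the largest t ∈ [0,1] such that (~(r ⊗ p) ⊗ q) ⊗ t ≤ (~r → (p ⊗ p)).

0.685

r ⊗ p = max(0, 0.192 + 0.545 − 1) = max(0, -0.263) = 0.000
~(r ⊗ p) = 1 − 0.000 = 1.000
~(r ⊗ p) ⊗ q = max(0, 1.000 + 0.597 − 1) = max(0, 0.597) = 0.597
So the left factor is ~(r ⊗ p) ⊗ q = 0.597.
~r = 1 − 0.192 = 0.808
p ⊗ p = max(0, 0.545 + 0.545 − 1) = max(0, 0.090) = 0.090
~r → (p ⊗ p) = min(1, 1 − 0.808 + 0.090) = min(1, 0.282) = 0.282
So the right-hand bound is ~r → (p ⊗ p) = 0.282.
The residuum of the Łukasiewicz t-norm gives the supremum: min(1, 1 − 0.597 + 0.282).
1 − 0.597 + 0.282 = 0.685, so t = min(1, 0.685) = 0.685.
Check: 0.597 ⊗ 0.685 = max(0, 0.282) = 0.282 ≤ 0.282.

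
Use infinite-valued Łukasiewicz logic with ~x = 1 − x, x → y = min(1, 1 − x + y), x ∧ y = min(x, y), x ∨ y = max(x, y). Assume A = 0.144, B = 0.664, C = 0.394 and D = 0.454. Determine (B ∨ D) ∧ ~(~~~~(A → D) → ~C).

0.394

B ∨ D = max(0.664, 0.454) = 0.664
A → D = min(1, 1 − 0.144 + 0.454) = min(1, 1.310) = 1.000
~(A → D) = 1 − 1.000 = 0.000
~~(A → D) = 1 − 0.000 = 1.000
~~~(A → D) = 1 − 1.000 = 0.000
~~~~(A → D) = 1 − 0.000 = 1.000
~C = 1 − 0.394 = 0.606
~~~~(A → D) → ~C = min(1, 1 − 1.000 + 0.606) = min(1, 0.606) = 0.606
~(~~~~(A → D) → ~C) = 1 − 0.606 = 0.394
(B ∨ D) ∧ ~(~~~~(A → D) → ~C) = min(0.664, 0.394) = 0.394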